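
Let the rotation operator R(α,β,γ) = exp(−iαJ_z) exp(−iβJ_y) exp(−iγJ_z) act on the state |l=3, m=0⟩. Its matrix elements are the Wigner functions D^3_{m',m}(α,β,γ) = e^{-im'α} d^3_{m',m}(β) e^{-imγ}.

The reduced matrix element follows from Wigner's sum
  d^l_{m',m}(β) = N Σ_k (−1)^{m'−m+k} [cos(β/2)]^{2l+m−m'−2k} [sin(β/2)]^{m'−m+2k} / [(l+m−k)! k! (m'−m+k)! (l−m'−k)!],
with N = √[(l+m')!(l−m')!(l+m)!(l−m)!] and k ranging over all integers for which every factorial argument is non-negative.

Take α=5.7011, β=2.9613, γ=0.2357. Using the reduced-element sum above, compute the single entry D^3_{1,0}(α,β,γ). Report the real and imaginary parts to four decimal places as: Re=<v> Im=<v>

Re=-0.2490 Im=-0.1639

Split into d^3_{1,0}(β=2.9613) × two z-phases.
With c≡cos(β/2)=0.090024 and s≡sin(β/2)=0.995940, N=[24·2·6·6]^{1/2}=41.569219
Admissible k: 0..2 (factorial args all ≥0)
  k=0: (−1)^1·41.5692/(12)·0.0900^5·0.9959^1 = -0.000020
  k=1: (−1)^2·41.5692/(4)·0.0900^3·0.9959^3 = +0.007490
  k=2: (−1)^3·41.5692/(12)·0.0900^1·0.9959^5 = -0.305573
d^3_{1,0}(2.9613) = -0.000020 +0.007490 -0.305573 = -0.298103
Attach z-rotation phases: D = e^{-i(1)(5.7011)}·(-0.298103)·e^{-i(0)(0.2357)} = -0.249011-0.163887i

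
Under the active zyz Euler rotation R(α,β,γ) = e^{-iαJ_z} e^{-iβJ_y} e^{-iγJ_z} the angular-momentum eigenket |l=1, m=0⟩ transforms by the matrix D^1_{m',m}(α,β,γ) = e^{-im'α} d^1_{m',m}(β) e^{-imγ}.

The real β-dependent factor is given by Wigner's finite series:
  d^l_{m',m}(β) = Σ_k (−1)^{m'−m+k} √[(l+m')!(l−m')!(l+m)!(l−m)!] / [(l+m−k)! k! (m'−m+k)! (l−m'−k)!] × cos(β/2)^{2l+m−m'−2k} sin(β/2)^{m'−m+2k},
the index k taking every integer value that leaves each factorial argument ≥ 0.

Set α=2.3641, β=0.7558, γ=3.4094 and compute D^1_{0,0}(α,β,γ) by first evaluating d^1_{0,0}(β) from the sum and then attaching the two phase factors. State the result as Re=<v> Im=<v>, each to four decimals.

Re=0.7277 Im=0.0000

Split into d^1_{0,0}(β=0.7558) × two z-phases.
With c≡cos(β/2)=0.929442 and s≡sin(β/2)=0.368969, N=[1·1·1·1]^{1/2}=1.000000
Admissible k: 0..1 (factorial args all ≥0)
  k=0: (−1)^0·1.0000/(1)·0.9294^2·0.3690^0 = +0.863862
  k=1: (−1)^1·1.0000/(1)·0.9294^0·0.3690^2 = -0.136138
d^1_{0,0}(0.7558) = +0.863862 -0.136138 = +0.727723
Phases: e^{-i·(0)·2.3641}=+1.000000+0.000000i, e^{-i·(0)·3.4094}=+1.000000+0.000000i ⇒ D=+0.727723+0.000000i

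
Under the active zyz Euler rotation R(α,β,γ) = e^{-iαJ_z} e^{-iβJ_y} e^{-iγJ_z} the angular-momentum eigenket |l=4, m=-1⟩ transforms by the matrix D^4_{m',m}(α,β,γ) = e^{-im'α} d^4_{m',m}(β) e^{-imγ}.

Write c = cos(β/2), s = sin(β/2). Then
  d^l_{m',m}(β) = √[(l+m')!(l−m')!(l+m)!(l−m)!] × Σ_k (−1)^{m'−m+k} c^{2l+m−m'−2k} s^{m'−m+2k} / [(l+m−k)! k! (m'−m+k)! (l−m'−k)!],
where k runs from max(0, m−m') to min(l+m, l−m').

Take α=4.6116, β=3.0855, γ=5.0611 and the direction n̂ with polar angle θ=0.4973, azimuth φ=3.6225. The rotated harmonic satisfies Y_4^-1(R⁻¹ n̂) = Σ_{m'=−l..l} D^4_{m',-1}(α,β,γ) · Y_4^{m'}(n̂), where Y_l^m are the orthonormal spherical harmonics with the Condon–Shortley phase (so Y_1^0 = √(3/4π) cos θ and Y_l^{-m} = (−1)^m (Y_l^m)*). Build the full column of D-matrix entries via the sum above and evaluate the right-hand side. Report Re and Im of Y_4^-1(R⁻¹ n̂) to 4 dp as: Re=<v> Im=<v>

Re=-0.2422 Im=-0.3867

Need the full column D^4_{m',-1} for m'=−4..4 at α=4.6116, β=3.0855, γ=5.0611.
cos(β/2)=0.028043, sin(β/2)=0.999607
d^4_{-4,-1}: single k=3 term ⇒ +0.000000;  D = -0.000000-0.000000i
d^4_{-3,-1}: k∈[2..3] ⇒ +0.000000 -0.000008 = -0.000008;  D = -0.000008-0.000000i
d^4_{-2,-1}: k∈[1..3] ⇒ +0.000000 -0.000000 +0.000311 = +0.000311;  D = -0.000046+0.000308i
d^4_{-1,-1}: k∈[0..3] ⇒ +0.000000 -0.000000 +0.000019 -0.007845 = -0.007827;  D = +0.007588+0.001921i
d^4_{0,-1}: k∈[0..3] ⇒ -0.000000 +0.000000 -0.000591 +0.125066 = +0.124476;  D = +0.042532-0.116984i
d^4_{1,-1}: k∈[0..3] ⇒ +0.000000 -0.000019 +0.011768 -0.996858 = -0.985109;  D = -0.887252-0.428045i
d^4_{2,-1}: k∈[0..2] ⇒ -0.000000 +0.000467 -0.118648 = -0.118181;  D = +0.061801-0.100734i
d^4_{3,-1}: k∈[0..1] ⇒ +0.000008 -0.006227 = -0.006219;  D = +0.004947+0.003769i
d^4_{4,-1}: single k=0 term ⇒ -0.000165;  D = -0.000112+0.000120i
Y_4^{m'}(θ=0.4973,φ=3.6225) and Σ D·Y over m':
  (-0.0000-0.0000i)·(-0.0079-0.0215i)  (-0.0000-0.0000i)·(-0.0153+0.1185i)  (-0.0000+0.0003i)·(+0.1919-0.2752i)  (+0.0076+0.0019i)·(-0.4233+0.2208i)  (+0.0425-0.1170i)·(+0.0751+0.0000i)  (-0.8873-0.4280i)·(+0.4233+0.2208i)  (+0.0618-0.1007i)·(+0.1919+0.2752i)  (+0.0049+0.0038i)·(+0.0153+0.1185i)  (-0.0001+0.0001i)·(-0.0079+0.0215i)
Y_4^-1(R⁻¹ n̂) = -0.242172-0.386657i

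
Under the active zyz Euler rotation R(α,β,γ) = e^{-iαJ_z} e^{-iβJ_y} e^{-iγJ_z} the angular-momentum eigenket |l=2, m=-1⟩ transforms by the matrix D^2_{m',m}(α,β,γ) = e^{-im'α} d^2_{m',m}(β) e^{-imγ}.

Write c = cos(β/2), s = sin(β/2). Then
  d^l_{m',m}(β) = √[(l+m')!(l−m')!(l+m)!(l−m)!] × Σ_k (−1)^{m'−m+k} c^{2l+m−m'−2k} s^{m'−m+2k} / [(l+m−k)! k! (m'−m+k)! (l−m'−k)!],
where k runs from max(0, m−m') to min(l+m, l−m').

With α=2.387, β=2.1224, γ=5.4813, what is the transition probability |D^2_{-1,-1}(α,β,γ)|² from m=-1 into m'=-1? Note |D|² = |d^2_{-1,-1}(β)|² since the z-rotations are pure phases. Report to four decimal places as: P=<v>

First d^2_{-1,-1}(β=2.1224), then the phase factors e^{-i(-1)α} and e^{-i(-1)γ}:
With c≡cos(β/2)=0.487825 and s≡sin(β/2)=0.872942, N=[1·6·1·6]^{1/2}=6.000000
k∈{0,1} keeps every argument non-negative
  k=0: (−1)^0·6.0000/(6)·0.4878^4·0.8729^0 = +0.056631
  k=1: (−1)^1·6.0000/(2)·0.4878^2·0.8729^2 = -0.544026
d^2_{-1,-1}(2.1224) = +0.056631 -0.544026 = -0.487395
|D^2_{-1,-1}|² = |d^2_{-1,-1}(β)|² = (-0.487395)² = 0.237553 (the z-rotation phases have unit modulus)

P=0.2376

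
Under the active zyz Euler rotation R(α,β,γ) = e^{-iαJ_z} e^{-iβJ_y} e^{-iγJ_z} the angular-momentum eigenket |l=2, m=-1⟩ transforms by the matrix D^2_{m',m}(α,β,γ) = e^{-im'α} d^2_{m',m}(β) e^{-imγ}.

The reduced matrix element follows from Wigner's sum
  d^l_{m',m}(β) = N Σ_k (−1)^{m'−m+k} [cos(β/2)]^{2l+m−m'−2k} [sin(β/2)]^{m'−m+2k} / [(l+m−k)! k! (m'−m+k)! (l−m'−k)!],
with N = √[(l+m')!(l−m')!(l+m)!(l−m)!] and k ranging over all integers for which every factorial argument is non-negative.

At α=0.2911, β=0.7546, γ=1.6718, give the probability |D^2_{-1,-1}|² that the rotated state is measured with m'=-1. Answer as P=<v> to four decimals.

P=0.1561

Split into d^2_{-1,-1}(β=0.7546) × two z-phases.
c=cos(0.7546/2)=0.929663, s=sin(0.7546/2)=0.368412; N=√[1·6·1·6]=6.000000
The bounds max(0,m−m')=0 and min(l+m,l−m')=1 give 2 terms
  k=0: (−1)^0·6.0000/(6)·0.9297^4·0.3684^0 = +0.746967
  k=1: (−1)^1·6.0000/(2)·0.9297^2·0.3684^2 = -0.351916
d^2_{-1,-1}(0.7546) = +0.746967 -0.351916 = +0.395051
|D^2_{-1,-1}|² = |d^2_{-1,-1}(β)|² = (+0.395051)² = 0.156066 (the z-rotation phases have unit modulus)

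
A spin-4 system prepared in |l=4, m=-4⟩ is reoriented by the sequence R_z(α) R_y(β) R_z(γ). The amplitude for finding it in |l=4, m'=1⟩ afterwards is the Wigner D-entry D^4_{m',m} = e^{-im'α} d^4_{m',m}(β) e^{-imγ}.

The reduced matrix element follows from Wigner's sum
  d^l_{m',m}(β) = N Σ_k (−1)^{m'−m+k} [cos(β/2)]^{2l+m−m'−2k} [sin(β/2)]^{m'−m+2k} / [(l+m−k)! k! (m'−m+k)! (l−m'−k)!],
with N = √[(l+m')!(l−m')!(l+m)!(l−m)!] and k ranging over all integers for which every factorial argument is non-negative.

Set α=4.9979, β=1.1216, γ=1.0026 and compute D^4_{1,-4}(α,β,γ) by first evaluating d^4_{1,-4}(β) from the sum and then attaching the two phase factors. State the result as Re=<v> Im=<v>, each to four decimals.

D^4_{1,-4}(4.9979,1.1216,1.0026) = e^{-i·1·4.9979}·d^4_{1,-4}(1.1216)·e^{-i·-4·1.0026}. Compute d first:
Half-angle: c=0.846830, s=0.531864. N=√(120·6·1·40320)=5387.986637
k∈{0} keeps every argument non-negative
  k=0: (−1)^5·5387.9866/(720)·0.8468^3·0.5319^5 = -0.193413
d^4_{1,-4}(1.1216) = -0.193413
Attach z-rotation phases: D = e^{-i(1)(4.9979)}·(-0.193413)·e^{-i(-4)(1.0026)} = -0.106527+0.161432i

Re=-0.1065 Im=0.1614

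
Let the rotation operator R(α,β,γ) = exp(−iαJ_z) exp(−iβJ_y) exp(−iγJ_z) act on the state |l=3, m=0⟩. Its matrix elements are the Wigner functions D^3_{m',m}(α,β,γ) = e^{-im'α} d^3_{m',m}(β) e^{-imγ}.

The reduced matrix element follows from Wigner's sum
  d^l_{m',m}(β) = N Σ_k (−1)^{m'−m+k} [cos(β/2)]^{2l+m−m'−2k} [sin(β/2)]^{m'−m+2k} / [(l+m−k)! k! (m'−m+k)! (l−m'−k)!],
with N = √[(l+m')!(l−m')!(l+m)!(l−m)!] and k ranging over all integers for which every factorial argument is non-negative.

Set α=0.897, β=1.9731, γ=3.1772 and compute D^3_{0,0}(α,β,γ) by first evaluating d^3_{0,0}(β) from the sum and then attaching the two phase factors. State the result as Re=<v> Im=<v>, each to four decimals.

Re=0.4372 Im=0.0000

D^3_{0,0}(0.897,1.9731,3.1772) = e^{-i·0·0.897}·d^3_{0,0}(1.9731)·e^{-i·0·3.1772}. Compute d first:
With c≡cos(β/2)=0.551571 and s≡sin(β/2)=0.834128, N=[6·6·6·6]^{1/2}=36.000000
Admissible k: 0..3 (factorial args all ≥0)
  k=0: (−1)^0·36.0000/(36)·0.5516^6·0.8341^0 = +0.028158
  k=1: (−1)^1·36.0000/(4)·0.5516^4·0.8341^2 = -0.579580
  k=2: (−1)^2·36.0000/(4)·0.5516^2·0.8341^4 = +1.325489
  k=3: (−1)^3·36.0000/(36)·0.5516^0·0.8341^6 = -0.336819
d^3_{0,0}(1.9731) = +0.028158 -0.579580 +1.325489 -0.336819 = +0.437248
Attach z-rotation phases: D = e^{-i(0)(0.897)}·(+0.437248)·e^{-i(0)(3.1772)} = +0.437248+0.000000i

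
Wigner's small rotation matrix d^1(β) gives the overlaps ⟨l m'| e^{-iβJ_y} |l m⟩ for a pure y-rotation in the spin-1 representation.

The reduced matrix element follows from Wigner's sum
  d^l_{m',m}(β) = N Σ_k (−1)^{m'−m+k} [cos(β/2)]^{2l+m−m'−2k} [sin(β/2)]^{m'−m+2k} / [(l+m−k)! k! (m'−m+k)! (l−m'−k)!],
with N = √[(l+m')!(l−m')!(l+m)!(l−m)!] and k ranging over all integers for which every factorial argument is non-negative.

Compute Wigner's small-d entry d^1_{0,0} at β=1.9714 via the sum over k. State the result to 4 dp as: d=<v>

d=-0.3900

d^1_{0,0}(β=1.9714) via Wigner's sum:
With c≡cos(β/2)=0.552280 and s≡sin(β/2)=0.833659, N=[1·1·1·1]^{1/2}=1.000000
The bounds max(0,m−m')=0 and min(l+m,l−m')=1 give 2 terms
  k=0: (−1)^0·1.0000/(1)·0.5523^2·0.8337^0 = +0.305013
  k=1: (−1)^1·1.0000/(1)·0.5523^0·0.8337^2 = -0.694987
d^1_{0,0}(1.9714) = +0.305013 -0.694987 = -0.389974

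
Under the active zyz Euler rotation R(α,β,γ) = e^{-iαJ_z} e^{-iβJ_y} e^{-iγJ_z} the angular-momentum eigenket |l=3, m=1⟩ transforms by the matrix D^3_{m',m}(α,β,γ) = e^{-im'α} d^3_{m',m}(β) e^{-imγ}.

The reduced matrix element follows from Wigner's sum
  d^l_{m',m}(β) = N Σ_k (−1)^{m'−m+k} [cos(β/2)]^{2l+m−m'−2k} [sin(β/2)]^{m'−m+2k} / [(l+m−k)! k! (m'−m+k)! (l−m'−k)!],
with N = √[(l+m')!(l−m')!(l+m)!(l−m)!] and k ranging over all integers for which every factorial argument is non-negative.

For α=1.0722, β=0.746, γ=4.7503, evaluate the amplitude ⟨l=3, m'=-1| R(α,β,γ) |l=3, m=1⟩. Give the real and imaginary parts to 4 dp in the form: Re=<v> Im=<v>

D^3_{-1,1}(1.0722,0.746,4.7503) = e^{-i·-1·1.0722}·d^3_{-1,1}(0.746)·e^{-i·1·4.7503}. Compute d first:
Half-angle: c=0.931238, s=0.364411. N=√(2·24·24·2)=48.000000
k: max(0,(1)−(-1))=2 … min(3+(1),3−(-1))=4
  k=2: (−1)^0·48.0000/(8)·0.9312^4·0.3644^2 = +0.599207
  k=3: (−1)^1·48.0000/(6)·0.9312^2·0.3644^4 = -0.122342
  k=4: (−1)^2·48.0000/(48)·0.9312^0·0.3644^6 = +0.002342
d^3_{-1,1}(0.746) = +0.599207 -0.122342 +0.002342 = +0.479207
Attach z-rotation phases: D = e^{-i(-1)(1.0722)}·(+0.479207)·e^{-i(1)(4.7503)} = -0.411878+0.244940i

Re=-0.4119 Im=0.2449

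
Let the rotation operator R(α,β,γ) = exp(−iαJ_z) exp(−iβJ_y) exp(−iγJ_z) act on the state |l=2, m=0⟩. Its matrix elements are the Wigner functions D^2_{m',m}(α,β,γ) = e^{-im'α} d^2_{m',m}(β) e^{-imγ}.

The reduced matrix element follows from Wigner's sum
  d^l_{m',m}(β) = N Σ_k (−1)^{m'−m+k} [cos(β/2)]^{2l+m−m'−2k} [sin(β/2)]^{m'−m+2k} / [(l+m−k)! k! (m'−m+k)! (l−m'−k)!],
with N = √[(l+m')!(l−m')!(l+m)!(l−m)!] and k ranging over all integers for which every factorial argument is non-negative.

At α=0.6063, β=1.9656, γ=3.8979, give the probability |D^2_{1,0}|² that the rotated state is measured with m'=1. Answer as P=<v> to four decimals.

P=0.1891

First d^2_{1,0}(β=1.9656), then the phase factors e^{-i(1)α} and e^{-i(0)γ}:
c=cos(1.9656/2)=0.554695, s=sin(1.9656/2)=0.832054; N=√[6·1·2·2]=4.898979
k∈{0,1} keeps every argument non-negative
  k=0: (−1)^1·4.8990/(2)·0.5547^3·0.8321^1 = -0.347848
  k=1: (−1)^2·4.8990/(2)·0.5547^1·0.8321^3 = +0.782680
d^2_{1,0}(1.9656) = -0.347848 +0.782680 = +0.434831
|D^2_{1,0}|² = |d^2_{1,0}(β)|² = (+0.434831)² = 0.189078 (the z-rotation phases have unit modulus)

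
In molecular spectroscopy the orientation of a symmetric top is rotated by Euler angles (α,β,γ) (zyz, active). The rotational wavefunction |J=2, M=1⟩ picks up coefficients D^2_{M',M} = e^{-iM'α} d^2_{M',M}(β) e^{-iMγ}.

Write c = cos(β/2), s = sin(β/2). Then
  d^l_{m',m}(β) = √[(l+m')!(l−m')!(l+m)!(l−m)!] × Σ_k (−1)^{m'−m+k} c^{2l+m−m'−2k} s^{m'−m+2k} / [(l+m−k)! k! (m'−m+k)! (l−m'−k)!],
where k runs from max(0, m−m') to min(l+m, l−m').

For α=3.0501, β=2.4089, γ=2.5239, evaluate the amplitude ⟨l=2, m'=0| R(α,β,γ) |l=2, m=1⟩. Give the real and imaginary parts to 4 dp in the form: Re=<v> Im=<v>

Split into d^2_{0,1}(β=2.4089) × two z-phases.
c=cos(2.4089/2)=0.358207, s=sin(2.4089/2)=0.933642; N=√[2·2·6·1]=4.898979
Admissible k: 1..2 (factorial args all ≥0)
  k=1: (−1)^0·4.8990/(2)·0.3582^3·0.9336^1 = +0.105113
  k=2: (−1)^1·4.8990/(2)·0.3582^1·0.9336^3 = -0.714087
d^2_{0,1}(2.4089) = +0.105113 -0.714087 = -0.608973
D = (+1.000000+0.000000i)·(-0.608973)·(-0.815217-0.579156i) = +0.496445+0.352690i

Re=0.4964 Im=0.3527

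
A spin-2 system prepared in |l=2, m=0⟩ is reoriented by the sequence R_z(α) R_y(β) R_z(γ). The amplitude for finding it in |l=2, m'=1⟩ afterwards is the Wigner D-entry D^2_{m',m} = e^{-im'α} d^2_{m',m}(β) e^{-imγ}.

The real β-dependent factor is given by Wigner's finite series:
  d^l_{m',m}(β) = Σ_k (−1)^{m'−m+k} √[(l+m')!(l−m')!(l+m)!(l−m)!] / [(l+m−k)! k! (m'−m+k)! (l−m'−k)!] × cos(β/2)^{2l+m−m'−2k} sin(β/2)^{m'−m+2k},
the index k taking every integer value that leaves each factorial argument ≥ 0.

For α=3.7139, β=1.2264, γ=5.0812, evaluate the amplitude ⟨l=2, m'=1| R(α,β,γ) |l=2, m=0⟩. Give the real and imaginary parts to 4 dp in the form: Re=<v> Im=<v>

Re=0.3272 Im=-0.2108

Split into d^2_{1,0}(β=1.2264) × two z-phases.
With c≡cos(β/2)=0.817811 and s≡sin(β/2)=0.575487, N=[6·1·2·2]^{1/2}=4.898979
Admissible k: 0..1 (factorial args all ≥0)
  k=0: (−1)^1·4.8990/(2)·0.8178^3·0.5755^1 = -0.771027
  k=1: (−1)^2·4.8990/(2)·0.8178^1·0.5755^3 = +0.381800
d^2_{1,0}(1.2264) = -0.771027 +0.381800 = -0.389227
Attach z-rotation phases: D = e^{-i(1)(3.7139)}·(-0.389227)·e^{-i(0)(5.0812)} = +0.327205-0.210795i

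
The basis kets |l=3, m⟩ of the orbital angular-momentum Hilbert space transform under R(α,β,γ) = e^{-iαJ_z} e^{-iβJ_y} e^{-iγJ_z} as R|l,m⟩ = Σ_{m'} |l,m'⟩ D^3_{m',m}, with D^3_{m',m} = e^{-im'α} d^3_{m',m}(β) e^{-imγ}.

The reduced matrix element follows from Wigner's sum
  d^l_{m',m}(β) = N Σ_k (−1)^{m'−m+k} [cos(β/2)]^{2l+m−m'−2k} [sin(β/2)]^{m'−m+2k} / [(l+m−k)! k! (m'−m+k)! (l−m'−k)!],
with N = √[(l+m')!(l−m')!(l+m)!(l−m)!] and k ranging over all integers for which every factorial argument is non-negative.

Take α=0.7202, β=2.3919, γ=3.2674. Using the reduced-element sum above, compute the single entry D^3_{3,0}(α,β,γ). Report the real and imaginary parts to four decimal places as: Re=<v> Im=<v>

Re=0.0984 Im=0.1470

First d^3_{3,0}(β=2.3919), then the phase factors e^{-i(3)α} and e^{-i(0)γ}:
c=cos(2.3919/2)=0.366130, s=sin(2.3919/2)=0.930564; N=√[720·1·6·6]=160.996894
k∈{0} keeps every argument non-negative
  k=0: (−1)^3·160.9969/(36)·0.3661^3·0.9306^3 = -0.176872
d^3_{3,0}(2.3919) = -0.176872
Phases: e^{-i·(3)·0.7202}=-0.556198-0.831050i, e^{-i·(0)·3.2674}=+1.000000+0.000000i ⇒ D=+0.098376+0.146989i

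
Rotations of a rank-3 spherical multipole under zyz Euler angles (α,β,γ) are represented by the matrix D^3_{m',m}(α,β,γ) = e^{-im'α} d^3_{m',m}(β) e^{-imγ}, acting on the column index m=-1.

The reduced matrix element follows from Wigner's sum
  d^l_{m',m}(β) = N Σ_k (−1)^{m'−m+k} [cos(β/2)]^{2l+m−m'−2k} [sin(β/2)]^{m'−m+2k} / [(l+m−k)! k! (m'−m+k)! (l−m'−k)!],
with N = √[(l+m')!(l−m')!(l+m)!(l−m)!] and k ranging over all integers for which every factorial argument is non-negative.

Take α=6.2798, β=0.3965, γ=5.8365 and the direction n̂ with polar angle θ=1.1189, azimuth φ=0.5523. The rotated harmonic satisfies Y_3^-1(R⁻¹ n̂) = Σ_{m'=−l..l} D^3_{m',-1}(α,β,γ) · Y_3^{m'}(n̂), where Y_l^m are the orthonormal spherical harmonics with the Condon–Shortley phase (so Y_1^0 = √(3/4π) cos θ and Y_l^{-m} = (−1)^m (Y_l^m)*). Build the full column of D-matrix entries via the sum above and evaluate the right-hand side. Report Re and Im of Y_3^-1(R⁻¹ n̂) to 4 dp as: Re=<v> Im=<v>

Re=0.1293 Im=-0.3061

Need the full column D^3_{m',-1} for m'=−3..3 at α=6.2798, β=0.3965, γ=5.8365.
cos(β/2)=0.980413, sin(β/2)=0.196954
d^3_{-3,-1}: single k=2 term ⇒ +0.138807;  D = +0.124572-0.061230i
d^3_{-2,-1}: k∈[1..2] ⇒ +0.564169 -0.045536 = +0.518634;  D = +0.466220-0.227200i
d^3_{-1,-1}: k∈[0..2] ⇒ +0.888083 -0.286718 +0.008678 = +0.610043;  D = +0.549293-0.265387i
d^3_{0,-1}: k∈[0..2] ⇒ -0.618016 +0.074823 -0.001007 = -0.544200;  D = -0.490806+0.235083i
d^3_{1,-1}: k∈[0..2] ⇒ +0.215039 -0.011571 +0.000058 = +0.203526;  D = +0.183853-0.087297i
d^3_{2,-1}: k∈[0..1] ⇒ -0.045536 +0.000919 = -0.044617;  D = -0.040369+0.019001i
d^3_{3,-1}: single k=0 term ⇒ +0.005602;  D = +0.005076-0.002368i
Y_3^{m'}(θ=1.1189,φ=0.5523) and Σ D·Y over m':
  (+0.1246-0.0612i)·(-0.0261-0.3026i)  (+0.4662-0.2272i)·(+0.1623-0.3226i)  (+0.5493-0.2654i)·(-0.0115+0.0071i)  (-0.4908+0.2351i)·(-0.3335+0.0000i)  (+0.1839-0.0873i)·(+0.0115+0.0071i)  (-0.0404+0.0190i)·(+0.1623+0.3226i)  (+0.0051-0.0024i)·(+0.0261-0.3026i)
Y_3^-1(R⁻¹ n̂) = +0.129311-0.306080i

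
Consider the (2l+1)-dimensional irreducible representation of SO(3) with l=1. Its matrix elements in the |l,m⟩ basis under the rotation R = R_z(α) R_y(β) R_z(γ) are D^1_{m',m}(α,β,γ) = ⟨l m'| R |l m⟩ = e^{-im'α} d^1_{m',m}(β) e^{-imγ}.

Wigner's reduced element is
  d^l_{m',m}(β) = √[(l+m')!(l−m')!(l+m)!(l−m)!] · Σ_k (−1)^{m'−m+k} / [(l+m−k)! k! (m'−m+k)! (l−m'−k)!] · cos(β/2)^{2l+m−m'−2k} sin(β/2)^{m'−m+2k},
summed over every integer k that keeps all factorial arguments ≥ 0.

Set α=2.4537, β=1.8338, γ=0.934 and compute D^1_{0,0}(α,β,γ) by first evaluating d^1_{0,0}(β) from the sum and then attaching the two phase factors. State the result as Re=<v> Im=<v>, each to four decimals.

First d^1_{0,0}(β=1.8338), then the phase factors e^{-i(0)α} and e^{-i(0)γ}:
c=cos(1.8338/2)=0.608284, s=sin(1.8338/2)=0.793720; N=√[1·1·1·1]=1.000000
The bounds max(0,m−m')=0 and min(l+m,l−m')=1 give 2 terms
  k=0: (−1)^0·1.0000/(1)·0.6083^2·0.7937^0 = +0.370009
  k=1: (−1)^1·1.0000/(1)·0.6083^0·0.7937^2 = -0.629991
d^1_{0,0}(1.8338) = +0.370009 -0.629991 = -0.259982
D = (+1.000000+0.000000i)·(-0.259982)·(+1.000000+0.000000i) = -0.259982+0.000000i

Re=-0.2600 Im=0.0000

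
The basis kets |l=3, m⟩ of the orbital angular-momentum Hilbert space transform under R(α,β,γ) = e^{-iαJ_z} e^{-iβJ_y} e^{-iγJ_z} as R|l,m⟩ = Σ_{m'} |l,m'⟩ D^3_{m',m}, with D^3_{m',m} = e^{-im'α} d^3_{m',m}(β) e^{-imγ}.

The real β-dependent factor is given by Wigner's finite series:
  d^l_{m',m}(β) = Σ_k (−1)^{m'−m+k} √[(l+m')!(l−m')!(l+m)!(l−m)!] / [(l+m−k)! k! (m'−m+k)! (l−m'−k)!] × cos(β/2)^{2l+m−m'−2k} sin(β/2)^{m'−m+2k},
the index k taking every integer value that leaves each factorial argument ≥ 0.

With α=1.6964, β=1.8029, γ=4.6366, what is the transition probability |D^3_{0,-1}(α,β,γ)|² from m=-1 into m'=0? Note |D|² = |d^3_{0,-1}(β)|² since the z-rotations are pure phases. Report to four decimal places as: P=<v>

First d^3_{0,-1}(β=1.8029), then the phase factors e^{-i(0)α} and e^{-i(-1)γ}:
Half-angle: c=0.620473, s=0.784227. N=√(6·6·2·24)=41.569219
k: max(0,(-1)−(0))=0 … min(3+(-1),3−(0))=2
  k=0: (−1)^1·41.5692/(12)·0.6205^5·0.7842^1 = -0.249832
  k=1: (−1)^2·41.5692/(4)·0.6205^3·0.7842^3 = +1.197313
  k=2: (−1)^3·41.5692/(12)·0.6205^1·0.7842^5 = -0.637564
d^3_{0,-1}(1.8029) = -0.249832 +1.197313 -0.637564 = +0.309916
|D^3_{0,-1}|² = |d^3_{0,-1}(β)|² = (+0.309916)² = 0.096048 (the z-rotation phases have unit modulus)

P=0.0960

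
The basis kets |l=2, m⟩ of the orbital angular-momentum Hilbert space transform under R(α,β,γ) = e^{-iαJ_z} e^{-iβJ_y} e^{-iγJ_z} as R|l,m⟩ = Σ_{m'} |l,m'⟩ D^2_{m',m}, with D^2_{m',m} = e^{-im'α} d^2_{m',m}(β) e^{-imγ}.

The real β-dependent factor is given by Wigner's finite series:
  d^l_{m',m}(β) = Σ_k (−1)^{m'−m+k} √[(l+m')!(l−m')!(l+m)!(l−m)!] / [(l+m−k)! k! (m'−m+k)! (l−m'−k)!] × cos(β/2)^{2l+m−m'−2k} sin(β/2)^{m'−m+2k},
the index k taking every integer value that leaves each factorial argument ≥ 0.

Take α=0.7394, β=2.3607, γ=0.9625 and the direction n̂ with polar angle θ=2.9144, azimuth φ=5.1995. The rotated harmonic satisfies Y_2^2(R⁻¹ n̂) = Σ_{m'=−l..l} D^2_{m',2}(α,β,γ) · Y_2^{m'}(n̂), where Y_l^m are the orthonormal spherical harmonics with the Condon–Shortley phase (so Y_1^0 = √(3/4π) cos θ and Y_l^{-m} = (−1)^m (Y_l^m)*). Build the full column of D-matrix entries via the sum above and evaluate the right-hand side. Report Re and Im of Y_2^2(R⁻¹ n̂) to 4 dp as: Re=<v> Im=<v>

Need the full column D^2_{m',2} for m'=−2..2 at α=0.7394, β=2.3607, γ=0.9625.
cos(β/2)=0.380601, sin(β/2)=0.924739
d^2_{-2,2}: single k=4 term ⇒ +0.731269;  D = +0.659673-0.315572i
d^2_{-1,2}: single k=3 term ⇒ +0.601947;  D = +0.226176-0.557839i
d^2_{0,2}: single k=2 term ⇒ +0.303427;  D = -0.105242-0.284591i
d^2_{1,2}: single k=1 term ⇒ +0.101967;  D = -0.090576-0.046832i
d^2_{2,2}: single k=0 term ⇒ +0.020984;  D = -0.020266+0.005439i
Y_2^{m'}(θ=2.9144,φ=5.1995) and Σ D·Y over m':
  (+0.6597-0.3156i)·(-0.0110+0.0162i)  (+0.2262-0.5578i)·(-0.0794-0.1498i)  (-0.1052-0.2846i)·(+0.5828+0.0000i)  (-0.0906-0.0468i)·(+0.0794-0.1498i)  (-0.0203+0.0054i)·(-0.0110-0.0162i)
Y_2^2(R⁻¹ n̂) = -0.178897-0.131180i

Re=-0.1789 Im=-0.1312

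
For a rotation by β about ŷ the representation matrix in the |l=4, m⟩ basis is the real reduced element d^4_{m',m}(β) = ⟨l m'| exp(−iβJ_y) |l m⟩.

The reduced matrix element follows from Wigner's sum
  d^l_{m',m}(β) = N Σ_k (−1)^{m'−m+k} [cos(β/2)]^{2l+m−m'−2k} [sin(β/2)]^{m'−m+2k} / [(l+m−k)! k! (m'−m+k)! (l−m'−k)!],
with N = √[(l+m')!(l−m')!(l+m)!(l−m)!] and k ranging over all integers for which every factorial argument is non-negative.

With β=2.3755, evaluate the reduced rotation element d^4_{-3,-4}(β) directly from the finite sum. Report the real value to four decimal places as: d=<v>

d^4_{-3,-4}(β=2.3755) via Wigner's sum:
Half-angle: c=0.373748, s=0.927530. N=√(1·5040·1·40320)=14255.272709
Admissible k: 0..0 (factorial args all ≥0)
  k=0: (−1)^1·14255.2727/(5040)·0.3737^7·0.9275^1 = -0.002673
d^4_{-3,-4}(2.3755) = -0.002673

d=-0.0027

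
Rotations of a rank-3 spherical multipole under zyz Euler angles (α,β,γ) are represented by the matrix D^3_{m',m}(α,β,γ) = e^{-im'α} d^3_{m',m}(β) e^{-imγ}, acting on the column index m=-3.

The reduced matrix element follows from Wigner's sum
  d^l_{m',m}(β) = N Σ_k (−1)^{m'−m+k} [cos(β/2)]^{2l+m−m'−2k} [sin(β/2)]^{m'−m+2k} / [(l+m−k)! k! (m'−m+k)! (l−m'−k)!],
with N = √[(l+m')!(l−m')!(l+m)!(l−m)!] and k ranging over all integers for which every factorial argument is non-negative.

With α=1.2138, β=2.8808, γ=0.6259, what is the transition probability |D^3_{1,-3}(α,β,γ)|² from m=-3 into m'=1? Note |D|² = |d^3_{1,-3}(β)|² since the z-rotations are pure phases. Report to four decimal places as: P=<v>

P=0.0040

Split into d^3_{1,-3}(β=2.8808) × two z-phases.
c=cos(2.8808/2)=0.130027, s=sin(2.8808/2)=0.991510; N=√[24·2·1·720]=185.903201
k: max(0,(-3)−(1))=0 … min(3+(-3),3−(1))=0
  k=0: (−1)^4·185.9032/(48)·0.1300^2·0.9915^4 = +0.063285
d^3_{1,-3}(2.8808) = +0.063285
|D^3_{1,-3}|² = |d^3_{1,-3}(β)|² = (+0.063285)² = 0.004005 (the z-rotation phases have unit modulus)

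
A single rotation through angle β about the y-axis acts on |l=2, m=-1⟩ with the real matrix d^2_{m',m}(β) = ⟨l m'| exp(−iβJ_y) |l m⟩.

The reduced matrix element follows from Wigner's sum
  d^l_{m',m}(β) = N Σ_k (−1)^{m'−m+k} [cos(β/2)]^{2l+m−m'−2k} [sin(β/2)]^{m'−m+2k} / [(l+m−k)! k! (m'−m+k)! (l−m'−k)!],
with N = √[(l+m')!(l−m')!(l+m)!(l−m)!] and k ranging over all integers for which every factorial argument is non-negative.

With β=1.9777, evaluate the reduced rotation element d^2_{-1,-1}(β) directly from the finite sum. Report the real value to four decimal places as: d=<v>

d=-0.5413

d^2_{-1,-1}(β=1.9777) via Wigner's sum:
With c≡cos(β/2)=0.549651 and s≡sin(β/2)=0.835394, N=[1·6·1·6]^{1/2}=6.000000
The bounds max(0,m−m')=0 and min(l+m,l−m')=1 give 2 terms
  k=0: (−1)^0·6.0000/(6)·0.5497^4·0.8354^0 = +0.091274
  k=1: (−1)^1·6.0000/(2)·0.5497^2·0.8354^2 = -0.632526
d^2_{-1,-1}(1.9777) = +0.091274 -0.632526 = -0.541252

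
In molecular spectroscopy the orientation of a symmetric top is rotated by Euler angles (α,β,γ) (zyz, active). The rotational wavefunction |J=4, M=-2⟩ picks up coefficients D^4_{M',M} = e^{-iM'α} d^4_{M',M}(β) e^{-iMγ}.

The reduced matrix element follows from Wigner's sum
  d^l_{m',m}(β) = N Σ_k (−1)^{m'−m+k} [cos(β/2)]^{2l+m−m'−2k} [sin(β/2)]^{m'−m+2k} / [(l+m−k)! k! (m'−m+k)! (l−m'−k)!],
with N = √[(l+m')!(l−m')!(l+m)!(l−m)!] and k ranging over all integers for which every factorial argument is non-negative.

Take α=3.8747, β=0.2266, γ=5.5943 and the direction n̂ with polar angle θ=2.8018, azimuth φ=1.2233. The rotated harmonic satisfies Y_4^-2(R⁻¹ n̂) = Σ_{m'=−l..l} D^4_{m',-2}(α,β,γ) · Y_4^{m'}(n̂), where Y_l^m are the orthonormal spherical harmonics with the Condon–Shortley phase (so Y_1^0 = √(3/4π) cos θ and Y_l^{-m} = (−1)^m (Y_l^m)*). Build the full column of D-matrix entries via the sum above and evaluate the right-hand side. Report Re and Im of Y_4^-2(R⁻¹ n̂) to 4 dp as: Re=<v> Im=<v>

Need the full column D^4_{m',-2} for m'=−4..4 at α=3.8747, β=0.2266, γ=5.5943.
cos(β/2)=0.993588, sin(β/2)=0.113058
d^4_{-4,-2}: single k=2 term ⇒ +0.065076;  D = +0.001050+0.065067i
d^4_{-3,-2}: k∈[1..2] ⇒ +0.404399 -0.015708 = +0.388691;  D = -0.264732-0.284601i
d^4_{-2,-2}: k∈[0..2] ⇒ +0.949844 -0.147578 +0.002388 = +0.804654;  D = +0.801509+0.071074i
d^4_{-1,-2}: k∈[0..2] ⇒ -0.458545 +0.029685 -0.000256 = -0.429116;  D = +0.342994-0.257869i
d^4_{0,-2}: k∈[0..2] ⇒ +0.116671 -0.004028 +0.000020 = +0.112662;  D = +0.021612-0.110569i
d^4_{1,-2}: k∈[0..2] ⇒ -0.019790 +0.000384 -0.000001 = -0.019407;  D = -0.009979-0.016645i
d^4_{2,-2}: k∈[0..2] ⇒ +0.002388 -0.000025 +0.000000 = +0.002364;  D = -0.002260-0.000693i
d^4_{3,-2}: k∈[0..1] ⇒ -0.000203 +0.000001 = -0.000203;  D = -0.000184+0.000085i
d^4_{4,-2}: single k=0 term ⇒ +0.000011;  D = -0.000004+0.000010i
Y_4^{m'}(θ=2.8018,φ=1.2233) and Σ D·Y over m':
  (+0.0011+0.0651i)·(+0.0010+0.0054i)  (-0.2647-0.2846i)·(+0.0377-0.0220i)  (+0.8015+0.0711i)·(-0.1491-0.1243i)  (+0.3430-0.2579i)·(-0.1631+0.4504i)  (+0.0216-0.1106i)·(+0.4219+0.0000i)  (-0.0100-0.0166i)·(+0.1631+0.4504i)  (-0.0023-0.0007i)·(-0.1491+0.1243i)  (-0.0002+0.0001i)·(-0.0377-0.0220i)  (-0.0000+0.0000i)·(+0.0010-0.0054i)
Y_4^-2(R⁻¹ n̂) = -0.051629+0.027477i

Re=-0.0516 Im=0.0275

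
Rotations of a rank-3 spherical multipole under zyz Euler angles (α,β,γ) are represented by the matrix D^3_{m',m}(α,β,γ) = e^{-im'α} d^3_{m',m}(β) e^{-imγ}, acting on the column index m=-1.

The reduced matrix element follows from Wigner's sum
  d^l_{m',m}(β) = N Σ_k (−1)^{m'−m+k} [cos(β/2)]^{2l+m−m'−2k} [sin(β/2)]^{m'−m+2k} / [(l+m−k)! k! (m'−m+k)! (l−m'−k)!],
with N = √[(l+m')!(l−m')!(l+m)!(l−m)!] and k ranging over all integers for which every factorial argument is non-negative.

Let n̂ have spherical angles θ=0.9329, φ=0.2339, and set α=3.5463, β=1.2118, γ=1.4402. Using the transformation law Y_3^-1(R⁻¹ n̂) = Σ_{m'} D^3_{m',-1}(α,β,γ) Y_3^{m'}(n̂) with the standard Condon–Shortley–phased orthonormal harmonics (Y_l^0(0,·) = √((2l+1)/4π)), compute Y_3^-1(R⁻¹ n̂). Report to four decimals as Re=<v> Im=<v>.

Need the full column D^3_{m',-1} for m'=−3..3 at α=3.5463, β=1.2118, γ=1.4402.
cos(β/2)=0.821990, sin(β/2)=0.569502
d^3_{-3,-1}: single k=2 term ⇒ +0.573459;  D = +0.506716-0.268503i
d^3_{-2,-1}: k∈[1..2] ⇒ +0.675815 -0.648807 = +0.027008;  D = -0.016958+0.021021i
d^3_{-1,-1}: k∈[0..2] ⇒ +0.308460 -1.184531 +0.426447 = -0.449624;  D = -0.121709+0.432838i
d^3_{0,-1}: k∈[0..2] ⇒ -0.740318 +1.066098 -0.170582 = +0.155198;  D = +0.020211+0.153877i
d^3_{1,-1}: k∈[0..2] ⇒ +0.888398 -0.568597 +0.034117 = +0.353919;  D = -0.180535-0.304411i
d^3_{2,-1}: k∈[0..1] ⇒ -0.648807 +0.155720 = -0.493087;  D = -0.398200-0.290813i
d^3_{3,-1}: single k=0 term ⇒ +0.275271;  D = -0.268266-0.061704i
Y_3^{m'}(θ=0.9329,φ=0.2339) and Σ D·Y over m':
  (+0.5067-0.2685i)·(+0.1652-0.1396i)  (-0.0170+0.0210i)·(+0.3506-0.1771i)  (-0.1217+0.4328i)·(+0.1953-0.0465i)  (+0.0202+0.1539i)·(-0.2726+0.0000i)  (-0.1805-0.3044i)·(-0.1953-0.0465i)  (-0.3982-0.2908i)·(+0.3506+0.1771i)  (-0.2683-0.0617i)·(-0.1652-0.1396i)
Y_3^-1(R⁻¹ n̂) = +0.003562-0.113500i

Re=0.0036 Im=-0.1135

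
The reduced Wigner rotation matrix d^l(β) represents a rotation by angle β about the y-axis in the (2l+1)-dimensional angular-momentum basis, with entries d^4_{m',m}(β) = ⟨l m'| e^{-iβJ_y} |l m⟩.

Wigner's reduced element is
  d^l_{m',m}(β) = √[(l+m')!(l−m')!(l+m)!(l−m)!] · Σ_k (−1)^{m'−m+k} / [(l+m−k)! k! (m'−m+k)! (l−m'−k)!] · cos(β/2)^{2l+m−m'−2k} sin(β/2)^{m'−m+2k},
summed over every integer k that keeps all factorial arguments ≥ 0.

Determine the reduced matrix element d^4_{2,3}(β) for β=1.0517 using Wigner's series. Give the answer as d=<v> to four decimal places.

d^4_{2,3}(β=1.0517) via Wigner's sum:
c=cos(1.0517/2)=0.864898, s=sin(1.0517/2)=0.501948; N=√[720·2·5040·1]=2693.993318
k: max(0,(3)−(2))=1 … min(4+(3),4−(2))=2
  k=1: (−1)^0·2693.9933/(720)·0.8649^7·0.5019^1 = +0.679948
  k=2: (−1)^1·2693.9933/(240)·0.8649^5·0.5019^3 = -0.687046
d^4_{2,3}(1.0517) = +0.679948 -0.687046 = -0.007098

d=-0.0071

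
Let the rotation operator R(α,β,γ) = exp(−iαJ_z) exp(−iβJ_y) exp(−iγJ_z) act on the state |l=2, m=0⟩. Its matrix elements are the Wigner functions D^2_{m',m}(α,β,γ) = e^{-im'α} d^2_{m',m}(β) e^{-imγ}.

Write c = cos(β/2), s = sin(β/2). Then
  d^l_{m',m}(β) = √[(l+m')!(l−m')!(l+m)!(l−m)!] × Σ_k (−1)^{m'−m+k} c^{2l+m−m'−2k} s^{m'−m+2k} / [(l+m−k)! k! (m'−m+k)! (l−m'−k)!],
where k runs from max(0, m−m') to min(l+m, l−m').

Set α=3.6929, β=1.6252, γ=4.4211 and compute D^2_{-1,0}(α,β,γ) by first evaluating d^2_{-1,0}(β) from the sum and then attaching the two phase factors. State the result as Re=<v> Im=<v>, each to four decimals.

Re=0.0566 Im=0.0348

D^2_{-1,0}(3.6929,1.6252,4.4211) = e^{-i·-1·3.6929}·d^2_{-1,0}(1.6252)·e^{-i·0·4.4211}. Compute d first:
With c≡cos(β/2)=0.687613 and s≡sin(β/2)=0.726077, N=[1·6·2·2]^{1/2}=4.898979
Admissible k: 1..2 (factorial args all ≥0)
  k=1: (−1)^0·4.8990/(2)·0.6876^3·0.7261^1 = +0.578217
  k=2: (−1)^1·4.8990/(2)·0.6876^1·0.7261^3 = -0.644716
d^2_{-1,0}(1.6252) = +0.578217 -0.644716 = -0.066499
Phases: e^{-i·(-1)·3.6929}=-0.851840-0.523801i, e^{-i·(0)·4.4211}=+1.000000+0.000000i ⇒ D=+0.056647+0.034832i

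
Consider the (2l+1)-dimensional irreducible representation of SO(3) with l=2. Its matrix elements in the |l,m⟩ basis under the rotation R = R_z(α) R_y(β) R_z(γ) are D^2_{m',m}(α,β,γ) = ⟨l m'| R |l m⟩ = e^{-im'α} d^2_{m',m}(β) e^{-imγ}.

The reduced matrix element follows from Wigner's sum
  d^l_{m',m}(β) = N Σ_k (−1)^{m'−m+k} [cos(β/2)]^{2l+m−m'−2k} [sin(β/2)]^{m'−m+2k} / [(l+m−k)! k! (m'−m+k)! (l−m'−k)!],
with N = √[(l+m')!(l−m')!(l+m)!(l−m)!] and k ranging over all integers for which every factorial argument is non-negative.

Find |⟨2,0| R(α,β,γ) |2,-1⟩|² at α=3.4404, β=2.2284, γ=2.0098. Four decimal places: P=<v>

P=0.3510

Split into d^2_{0,-1}(β=2.2284) × two z-phases.
Half-angle: c=0.440896, s=0.897558. N=√(2·2·1·6)=4.898979
The bounds max(0,m−m')=0 and min(l+m,l−m')=1 give 2 terms
  k=0: (−1)^1·4.8990/(2)·0.4409^3·0.8976^1 = -0.188428
  k=1: (−1)^2·4.8990/(2)·0.4409^1·0.8976^3 = +0.780907
d^2_{0,-1}(2.2284) = -0.188428 +0.780907 = +0.592479
|D^2_{0,-1}|² = |d^2_{0,-1}(β)|² = (+0.592479)² = 0.351032 (the z-rotation phases have unit modulus)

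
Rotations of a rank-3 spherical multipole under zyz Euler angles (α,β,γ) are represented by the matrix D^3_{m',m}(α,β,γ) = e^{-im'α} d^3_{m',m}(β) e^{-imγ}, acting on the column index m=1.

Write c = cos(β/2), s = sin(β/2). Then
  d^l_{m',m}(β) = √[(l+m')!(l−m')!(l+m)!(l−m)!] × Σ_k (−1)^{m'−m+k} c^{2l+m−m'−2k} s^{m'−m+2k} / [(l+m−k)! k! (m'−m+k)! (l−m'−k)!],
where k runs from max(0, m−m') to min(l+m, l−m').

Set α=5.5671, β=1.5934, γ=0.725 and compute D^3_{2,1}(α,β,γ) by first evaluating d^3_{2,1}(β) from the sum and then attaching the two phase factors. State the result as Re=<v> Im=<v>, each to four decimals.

Re=0.3135 Im=0.2680

First d^3_{2,1}(β=1.5934), then the phase factors e^{-i(2)α} and e^{-i(1)γ}:
Half-angle: c=0.699070, s=0.715053. N=√(120·1·24·2)=75.894664
The bounds max(0,m−m')=0 and min(l+m,l−m')=1 give 2 terms
  k=0: (−1)^1·75.8947/(24)·0.6991^5·0.7151^1 = -0.377522
  k=1: (−1)^2·75.8947/(12)·0.6991^3·0.7151^3 = +0.789964
d^3_{2,1}(1.5934) = -0.377522 +0.789964 = +0.412442
Attach z-rotation phases: D = e^{-i(2)(5.5671)}·(+0.412442)·e^{-i(1)(0.725)} = +0.313540+0.267957i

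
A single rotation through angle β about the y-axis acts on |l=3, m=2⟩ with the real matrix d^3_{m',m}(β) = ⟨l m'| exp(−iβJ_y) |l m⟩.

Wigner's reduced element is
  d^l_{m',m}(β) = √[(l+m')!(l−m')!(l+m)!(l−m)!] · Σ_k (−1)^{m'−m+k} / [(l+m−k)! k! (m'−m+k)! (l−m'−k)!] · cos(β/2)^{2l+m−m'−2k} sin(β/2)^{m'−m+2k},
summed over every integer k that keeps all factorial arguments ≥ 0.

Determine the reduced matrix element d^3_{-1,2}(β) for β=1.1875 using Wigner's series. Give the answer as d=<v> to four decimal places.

d=0.4870

d^3_{-1,2}(β=1.1875) via Wigner's sum:
c=cos(1.1875/2)=0.828848, s=sin(1.1875/2)=0.559473; N=√[2·24·120·1]=75.894664
The bounds max(0,m−m')=3 and min(l+m,l−m')=4 give 2 terms
  k=3: (−1)^0·75.8947/(12)·0.8288^3·0.5595^3 = +0.630657
  k=4: (−1)^1·75.8947/(24)·0.8288^1·0.5595^5 = -0.143672
d^3_{-1,2}(1.1875) = +0.630657 -0.143672 = +0.486985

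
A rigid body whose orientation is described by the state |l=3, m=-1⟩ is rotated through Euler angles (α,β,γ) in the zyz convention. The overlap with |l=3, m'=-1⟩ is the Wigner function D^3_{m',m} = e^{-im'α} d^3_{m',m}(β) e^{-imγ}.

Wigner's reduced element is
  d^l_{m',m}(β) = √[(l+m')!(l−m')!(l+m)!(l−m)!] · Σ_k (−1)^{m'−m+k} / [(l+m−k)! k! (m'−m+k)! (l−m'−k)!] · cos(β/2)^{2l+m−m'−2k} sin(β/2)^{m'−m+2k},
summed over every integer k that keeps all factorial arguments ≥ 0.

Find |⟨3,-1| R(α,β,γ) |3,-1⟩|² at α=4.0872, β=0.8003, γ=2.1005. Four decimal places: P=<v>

P=0.0213

Split into d^3_{-1,-1}(β=0.8003) × two z-phases.
Half-angle: c=0.921003, s=0.389556. N=√(2·24·2·24)=48.000000
k: max(0,(-1)−(-1))=0 … min(3+(-1),3−(-1))=2
  k=0: (−1)^0·48.0000/(48)·0.9210^6·0.3896^0 = +0.610330
  k=1: (−1)^1·48.0000/(6)·0.9210^4·0.3896^2 = -0.873523
  k=2: (−1)^2·48.0000/(8)·0.9210^2·0.3896^4 = +0.117207
d^3_{-1,-1}(0.8003) = +0.610330 -0.873523 +0.117207 = -0.145985
|D^3_{-1,-1}|² = |d^3_{-1,-1}(β)|² = (-0.145985)² = 0.021312 (the z-rotation phases have unit modulus)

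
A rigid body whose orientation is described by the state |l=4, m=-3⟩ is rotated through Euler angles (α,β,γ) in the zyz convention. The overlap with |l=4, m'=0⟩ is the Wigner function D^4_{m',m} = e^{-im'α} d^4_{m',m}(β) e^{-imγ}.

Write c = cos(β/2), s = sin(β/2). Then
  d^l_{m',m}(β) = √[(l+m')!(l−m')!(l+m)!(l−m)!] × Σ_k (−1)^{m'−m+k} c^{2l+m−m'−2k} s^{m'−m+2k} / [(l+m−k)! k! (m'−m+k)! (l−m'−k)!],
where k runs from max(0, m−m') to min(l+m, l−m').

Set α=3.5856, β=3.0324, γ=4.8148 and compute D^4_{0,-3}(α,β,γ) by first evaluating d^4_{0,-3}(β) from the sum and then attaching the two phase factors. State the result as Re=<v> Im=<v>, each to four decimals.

Re=-0.0006 Im=0.0018

Split into d^4_{0,-3}(β=3.0324) × two z-phases.
Half-angle: c=0.054569, s=0.998510. N=√(24·24·1·5040)=1703.830978
The bounds max(0,m−m')=0 and min(l+m,l−m')=1 give 2 terms
  k=0: (−1)^3·1703.8310/(144)·0.0546^5·0.9985^3 = -0.000006
  k=1: (−1)^4·1703.8310/(144)·0.0546^3·0.9985^5 = +0.001908
d^4_{0,-3}(3.0324) = -0.000006 +0.001908 = +0.001903
Attach z-rotation phases: D = e^{-i(0)(3.5856)}·(+0.001903)·e^{-i(-3)(4.8148)} = -0.000575+0.001814i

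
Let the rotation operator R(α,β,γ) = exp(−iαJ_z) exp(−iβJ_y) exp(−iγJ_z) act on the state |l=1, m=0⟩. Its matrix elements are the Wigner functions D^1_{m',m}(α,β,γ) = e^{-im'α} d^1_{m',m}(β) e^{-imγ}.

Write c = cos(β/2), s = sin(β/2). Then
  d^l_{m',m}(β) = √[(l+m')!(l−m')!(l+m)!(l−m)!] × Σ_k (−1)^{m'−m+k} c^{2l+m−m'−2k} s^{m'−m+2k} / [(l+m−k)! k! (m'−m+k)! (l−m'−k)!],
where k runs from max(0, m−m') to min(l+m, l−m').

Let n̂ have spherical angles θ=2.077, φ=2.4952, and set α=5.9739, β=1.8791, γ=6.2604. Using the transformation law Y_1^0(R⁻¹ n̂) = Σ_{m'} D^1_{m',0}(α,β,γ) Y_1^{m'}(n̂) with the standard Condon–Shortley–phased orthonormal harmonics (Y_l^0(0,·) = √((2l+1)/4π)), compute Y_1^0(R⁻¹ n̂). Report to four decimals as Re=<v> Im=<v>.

Need the full column D^1_{m',0} for m'=−1..1 at α=5.9739, β=1.8791, γ=6.2604.
cos(β/2)=0.590151, sin(β/2)=0.807293
d^1_{-1,0}: single k=1 term ⇒ +0.673766;  D = +0.641797-0.205080i
d^1_{0,0}: k∈[0..1] ⇒ +0.348279 -0.651721 = -0.303443;  D = -0.303443+0.000000i
d^1_{1,0}: single k=0 term ⇒ -0.673766;  D = -0.641797-0.205080i
Y_1^{m'}(θ=2.077,φ=2.4952) and Σ D·Y over m':
  (+0.6418-0.2051i)·(-0.2412-0.1820i)  (-0.3034+0.0000i)·(-0.2369+0.0000i)  (-0.6418-0.2051i)·(+0.2412-0.1820i)
Y_1^0(R⁻¹ n̂) = -0.312374+0.000000i

Re=-0.3124 Im=0.0000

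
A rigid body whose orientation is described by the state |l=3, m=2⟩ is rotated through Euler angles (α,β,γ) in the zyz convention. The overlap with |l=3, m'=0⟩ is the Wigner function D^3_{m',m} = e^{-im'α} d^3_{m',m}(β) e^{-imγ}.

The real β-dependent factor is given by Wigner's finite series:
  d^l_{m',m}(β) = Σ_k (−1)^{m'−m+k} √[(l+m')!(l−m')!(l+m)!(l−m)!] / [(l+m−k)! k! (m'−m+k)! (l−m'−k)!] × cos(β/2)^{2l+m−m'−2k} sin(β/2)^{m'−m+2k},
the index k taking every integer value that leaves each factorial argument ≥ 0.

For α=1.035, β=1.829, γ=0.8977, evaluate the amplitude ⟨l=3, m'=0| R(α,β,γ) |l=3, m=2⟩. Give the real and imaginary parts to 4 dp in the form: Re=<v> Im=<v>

Split into d^3_{0,2}(β=1.829) × two z-phases.
c=cos(1.829/2)=0.610187, s=sin(1.829/2)=0.792258; N=√[6·6·120·1]=65.726707
k∈{2,3} keeps every argument non-negative
  k=2: (−1)^0·65.7267/(12)·0.6102^4·0.7923^2 = +0.476590
  k=3: (−1)^1·65.7267/(12)·0.6102^2·0.7923^4 = -0.803437
d^3_{0,2}(1.829) = +0.476590 -0.803437 = -0.326847
Phases: e^{-i·(0)·1.035}=+1.000000+0.000000i, e^{-i·(2)·0.8977}=-0.222720-0.974882i ⇒ D=+0.072795+0.318638i

Re=0.0728 Im=0.3186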